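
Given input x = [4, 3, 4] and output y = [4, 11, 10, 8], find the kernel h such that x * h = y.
Output length 4 = len(x) + len(h) - 1 ⇒ len(h) = 2. Solve h forward using h[k] = (y[k] - Σ_{i≥1} x[i]·h[k-i]) / x[0]: h[0] = y[0] / x[0] = 4 / 4 = 1; h[1] = (y[1] - 3×1) / x[0] = (11 - 3×1) / 4 = 2. So h = [1, 2]. Forward-check [4, 3, 4] * [1, 2]: y[0] = 4×1 = 4; y[1] = 4×2 + 3×1 = 11; y[2] = 3×2 + 4×1 = 10; y[3] = 4×2 = 8 → [4, 11, 10, 8] ✓

[1, 2]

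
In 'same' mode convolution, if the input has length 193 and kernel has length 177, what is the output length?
'Same' mode returns an output with the same length as the input: 193

193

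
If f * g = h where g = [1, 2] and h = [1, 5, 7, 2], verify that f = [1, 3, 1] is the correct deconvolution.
Forward-compute [1, 3, 1] * [1, 2]: h[0] = 1×1 = 1; h[1] = 1×2 + 3×1 = 5; h[2] = 3×2 + 1×1 = 7; h[3] = 1×2 = 2 → [1, 5, 7, 2]. Matches given h = [1, 5, 7, 2], so verified.

Verified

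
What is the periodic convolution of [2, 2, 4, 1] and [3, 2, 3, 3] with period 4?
Use y[k] = Σ_j u[j]·v[(k-j) mod 4]. y[0] = 2×3 + 2×3 + 4×3 + 1×2 = 26; y[1] = 2×2 + 2×3 + 4×3 + 1×3 = 25; y[2] = 2×3 + 2×2 + 4×3 + 1×3 = 25; y[3] = 2×3 + 2×3 + 4×2 + 1×3 = 23. Result: [26, 25, 25, 23]

[26, 25, 25, 23]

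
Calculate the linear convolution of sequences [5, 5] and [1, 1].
y[0] = 5×1 = 5; y[1] = 5×1 + 5×1 = 10; y[2] = 5×1 = 5

[5, 10, 5]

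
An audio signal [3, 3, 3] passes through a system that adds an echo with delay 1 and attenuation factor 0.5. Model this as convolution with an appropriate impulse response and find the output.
Direct-path + delayed-attenuated-path model → impulse response h = [1, 0.5] (1 at lag 0, 0.5 at lag 1). Output y[n] = x[n] + 0.5·x[n - 1] (with x[n] = 0 outside 0..2): y[0] = 3 + 0.5×0 = 3; y[1] = 3 + 0.5×3 = 4.5; y[2] = 3 + 0.5×3 = 4.5; y[3] = 0 + 0.5×3 = 1.5. So y = [3, 4.5, 4.5, 1.5]

[3, 4.5, 4.5, 1.5]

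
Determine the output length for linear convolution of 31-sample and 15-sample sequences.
Linear/full convolution length: m + n - 1 = 31 + 15 - 1 = 45

45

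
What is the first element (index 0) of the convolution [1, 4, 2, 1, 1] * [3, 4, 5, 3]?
Use y[k] = Σ_i a[i]·b[k-i] at k=0. y[0] = 1×3 = 3

3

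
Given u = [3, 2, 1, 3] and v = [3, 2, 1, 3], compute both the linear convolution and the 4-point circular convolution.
Linear: y_lin[0] = 3×3 = 9; y_lin[1] = 3×2 + 2×3 = 12; y_lin[2] = 3×1 + 2×2 + 1×3 = 10; y_lin[3] = 3×3 + 2×1 + 1×2 + 3×3 = 22; y_lin[4] = 2×3 + 1×1 + 3×2 = 13; y_lin[5] = 1×3 + 3×1 = 6; y_lin[6] = 3×3 = 9 → [9, 12, 10, 22, 13, 6, 9]. Circular (length 4): y[0] = 3×3 + 2×3 + 1×1 + 3×2 = 22; y[1] = 3×2 + 2×3 + 1×3 + 3×1 = 18; y[2] = 3×1 + 2×2 + 1×3 + 3×3 = 19; y[3] = 3×3 + 2×1 + 1×2 + 3×3 = 22 → [22, 18, 19, 22]

Linear: [9, 12, 10, 22, 13, 6, 9], Circular: [22, 18, 19, 22]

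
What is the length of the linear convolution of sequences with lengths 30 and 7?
Linear/full convolution length: m + n - 1 = 30 + 7 - 1 = 36

36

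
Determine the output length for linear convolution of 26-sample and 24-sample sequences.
Linear/full convolution length: m + n - 1 = 26 + 24 - 1 = 49

49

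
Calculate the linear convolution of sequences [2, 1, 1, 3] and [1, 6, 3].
y[0] = 2×1 = 2; y[1] = 2×6 + 1×1 = 13; y[2] = 2×3 + 1×6 + 1×1 = 13; y[3] = 1×3 + 1×6 + 3×1 = 12; y[4] = 1×3 + 3×6 = 21; y[5] = 3×3 = 9

[2, 13, 13, 12, 21, 9]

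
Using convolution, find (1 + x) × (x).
Ascending coefficients: a = [1, 1], b = [0, 1]. c[0] = 1×0 = 0; c[1] = 1×1 + 1×0 = 1; c[2] = 1×1 = 1. Result coefficients: [0, 1, 1] → x + x^2

x + x^2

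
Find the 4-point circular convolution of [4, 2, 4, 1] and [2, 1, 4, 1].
Use y[k] = Σ_j u[j]·v[(k-j) mod 4]. y[0] = 4×2 + 2×1 + 4×4 + 1×1 = 27; y[1] = 4×1 + 2×2 + 4×1 + 1×4 = 16; y[2] = 4×4 + 2×1 + 4×2 + 1×1 = 27; y[3] = 4×1 + 2×4 + 4×1 + 1×2 = 18. Result: [27, 16, 27, 18]

[27, 16, 27, 18]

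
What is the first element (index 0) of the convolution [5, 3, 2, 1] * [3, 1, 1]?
Use y[k] = Σ_i a[i]·b[k-i] at k=0. y[0] = 5×3 = 15

15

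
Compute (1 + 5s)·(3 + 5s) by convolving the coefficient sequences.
Ascending coefficients: a = [1, 5], b = [3, 5]. c[0] = 1×3 = 3; c[1] = 1×5 + 5×3 = 20; c[2] = 5×5 = 25. Result coefficients: [3, 20, 25] → 3 + 20s + 25s^2

3 + 20s + 25s^2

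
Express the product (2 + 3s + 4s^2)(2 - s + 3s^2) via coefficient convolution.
Ascending coefficients: a = [2, 3, 4], b = [2, -1, 3]. c[0] = 2×2 = 4; c[1] = 2×-1 + 3×2 = 4; c[2] = 2×3 + 3×-1 + 4×2 = 11; c[3] = 3×3 + 4×-1 = 5; c[4] = 4×3 = 12. Result coefficients: [4, 4, 11, 5, 12] → 4 + 4s + 11s^2 + 5s^3 + 12s^4

4 + 4s + 11s^2 + 5s^3 + 12s^4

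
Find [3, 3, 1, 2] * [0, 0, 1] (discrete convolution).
y[0] = 3×0 = 0; y[1] = 3×0 + 3×0 = 0; y[2] = 3×1 + 3×0 + 1×0 = 3; y[3] = 3×1 + 1×0 + 2×0 = 3; y[4] = 1×1 + 2×0 = 1; y[5] = 2×1 = 2

[0, 0, 3, 3, 1, 2]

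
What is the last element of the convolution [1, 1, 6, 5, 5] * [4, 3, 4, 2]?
Use y[k] = Σ_i a[i]·b[k-i] at k=7. y[7] = 5×2 = 10

10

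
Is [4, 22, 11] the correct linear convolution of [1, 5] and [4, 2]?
Recompute linear convolution of [1, 5] and [4, 2]: y[0] = 1×4 = 4; y[1] = 1×2 + 5×4 = 22; y[2] = 5×2 = 10 → [4, 22, 10]. Compare to given [4, 22, 11]: they differ at index 2: given 11, correct 10, so answer: No

No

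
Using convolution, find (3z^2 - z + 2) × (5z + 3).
Ascending coefficients: a = [2, -1, 3], b = [3, 5]. c[0] = 2×3 = 6; c[1] = 2×5 + -1×3 = 7; c[2] = -1×5 + 3×3 = 4; c[3] = 3×5 = 15. Result coefficients: [6, 7, 4, 15] → 15z^3 + 4z^2 + 7z + 6

15z^3 + 4z^2 + 7z + 6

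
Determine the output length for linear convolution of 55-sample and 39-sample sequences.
Linear/full convolution length: m + n - 1 = 55 + 39 - 1 = 93

93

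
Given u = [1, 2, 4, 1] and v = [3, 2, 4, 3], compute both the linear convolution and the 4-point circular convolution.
Linear: y_lin[0] = 1×3 = 3; y_lin[1] = 1×2 + 2×3 = 8; y_lin[2] = 1×4 + 2×2 + 4×3 = 20; y_lin[3] = 1×3 + 2×4 + 4×2 + 1×3 = 22; y_lin[4] = 2×3 + 4×4 + 1×2 = 24; y_lin[5] = 4×3 + 1×4 = 16; y_lin[6] = 1×3 = 3 → [3, 8, 20, 22, 24, 16, 3]. Circular (length 4): y[0] = 1×3 + 2×3 + 4×4 + 1×2 = 27; y[1] = 1×2 + 2×3 + 4×3 + 1×4 = 24; y[2] = 1×4 + 2×2 + 4×3 + 1×3 = 23; y[3] = 1×3 + 2×4 + 4×2 + 1×3 = 22 → [27, 24, 23, 22]

Linear: [3, 8, 20, 22, 24, 16, 3], Circular: [27, 24, 23, 22]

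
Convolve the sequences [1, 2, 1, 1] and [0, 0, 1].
y[0] = 1×0 = 0; y[1] = 1×0 + 2×0 = 0; y[2] = 1×1 + 2×0 + 1×0 = 1; y[3] = 2×1 + 1×0 + 1×0 = 2; y[4] = 1×1 + 1×0 = 1; y[5] = 1×1 = 1

[0, 0, 1, 2, 1, 1]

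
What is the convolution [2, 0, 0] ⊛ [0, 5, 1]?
y[0] = 2×0 = 0; y[1] = 2×5 + 0×0 = 10; y[2] = 2×1 + 0×5 + 0×0 = 2; y[3] = 0×1 + 0×5 = 0; y[4] = 0×1 = 0

[0, 10, 2, 0, 0]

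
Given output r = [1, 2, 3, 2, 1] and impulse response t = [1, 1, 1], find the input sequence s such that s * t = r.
Deconvolve r=[1, 2, 3, 2, 1] by t=[1, 1, 1]. Since t[0]=1, solve forward: s[0] = r[0] / 1 = 1; s[1] = (r[1] - 1×1) / 1 = 1; s[2] = (r[2] - 1×1 - 1×1) / 1 = 1. So s = [1, 1, 1]. Check by forward convolution: r[0] = 1×1 = 1; r[1] = 1×1 + 1×1 = 2; r[2] = 1×1 + 1×1 + 1×1 = 3; r[3] = 1×1 + 1×1 = 2; r[4] = 1×1 = 1

[1, 1, 1]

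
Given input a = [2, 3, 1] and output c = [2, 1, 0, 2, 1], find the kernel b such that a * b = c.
Output length 5 = len(a) + len(b) - 1 ⇒ len(b) = 3. Solve b forward using b[k] = (c[k] - Σ_{i≥1} a[i]·b[k-i]) / a[0]: b[0] = c[0] / a[0] = 2 / 2 = 1; b[1] = (c[1] - 3×1) / a[0] = (1 - 3×1) / 2 = -1; b[2] = (c[2] - 3×-1 - 1×1) / a[0] = (0 - 3×-1 - 1×1) / 2 = 1. So b = [1, -1, 1]. Forward-check [2, 3, 1] * [1, -1, 1]: c[0] = 2×1 = 2; c[1] = 2×-1 + 3×1 = 1; c[2] = 2×1 + 3×-1 + 1×1 = 0; c[3] = 3×1 + 1×-1 = 2; c[4] = 1×1 = 1 → [2, 1, 0, 2, 1] ✓

[1, -1, 1]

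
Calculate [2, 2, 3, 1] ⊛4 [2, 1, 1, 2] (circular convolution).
Use y[k] = Σ_j s[j]·t[(k-j) mod 4]. y[0] = 2×2 + 2×2 + 3×1 + 1×1 = 12; y[1] = 2×1 + 2×2 + 3×2 + 1×1 = 13; y[2] = 2×1 + 2×1 + 3×2 + 1×2 = 12; y[3] = 2×2 + 2×1 + 3×1 + 1×2 = 11. Result: [12, 13, 12, 11]

[12, 13, 12, 11]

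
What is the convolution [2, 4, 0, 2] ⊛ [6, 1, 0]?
y[0] = 2×6 = 12; y[1] = 2×1 + 4×6 = 26; y[2] = 2×0 + 4×1 + 0×6 = 4; y[3] = 4×0 + 0×1 + 2×6 = 12; y[4] = 0×0 + 2×1 = 2; y[5] = 2×0 = 0

[12, 26, 4, 12, 2, 0]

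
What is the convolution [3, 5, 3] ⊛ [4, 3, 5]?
y[0] = 3×4 = 12; y[1] = 3×3 + 5×4 = 29; y[2] = 3×5 + 5×3 + 3×4 = 42; y[3] = 5×5 + 3×3 = 34; y[4] = 3×5 = 15

[12, 29, 42, 34, 15]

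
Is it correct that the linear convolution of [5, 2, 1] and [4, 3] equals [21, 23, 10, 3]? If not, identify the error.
Recompute linear convolution of [5, 2, 1] and [4, 3]: y[0] = 5×4 = 20; y[1] = 5×3 + 2×4 = 23; y[2] = 2×3 + 1×4 = 10; y[3] = 1×3 = 3 → [20, 23, 10, 3]. Compare to given [21, 23, 10, 3]: they differ at index 0: given 21, correct 20, so answer: No

No. Error at index 0: given 21, correct 20.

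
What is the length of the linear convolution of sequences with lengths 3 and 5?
Linear/full convolution length: m + n - 1 = 3 + 5 - 1 = 7

7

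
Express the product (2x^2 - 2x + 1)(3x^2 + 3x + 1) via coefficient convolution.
Ascending coefficients: a = [1, -2, 2], b = [1, 3, 3]. c[0] = 1×1 = 1; c[1] = 1×3 + -2×1 = 1; c[2] = 1×3 + -2×3 + 2×1 = -1; c[3] = -2×3 + 2×3 = 0; c[4] = 2×3 = 6. Result coefficients: [1, 1, -1, 0, 6] → 6x^4 - x^2 + x + 1

6x^4 - x^2 + x + 1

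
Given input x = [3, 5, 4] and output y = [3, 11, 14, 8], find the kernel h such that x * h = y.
Output length 4 = len(x) + len(h) - 1 ⇒ len(h) = 2. Solve h forward using h[k] = (y[k] - Σ_{i≥1} x[i]·h[k-i]) / x[0]: h[0] = y[0] / x[0] = 3 / 3 = 1; h[1] = (y[1] - 5×1) / x[0] = (11 - 5×1) / 3 = 2. So h = [1, 2]. Forward-check [3, 5, 4] * [1, 2]: y[0] = 3×1 = 3; y[1] = 3×2 + 5×1 = 11; y[2] = 5×2 + 4×1 = 14; y[3] = 4×2 = 8 → [3, 11, 14, 8] ✓

[1, 2]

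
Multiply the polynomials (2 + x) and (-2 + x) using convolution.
Ascending coefficients: a = [2, 1], b = [-2, 1]. c[0] = 2×-2 = -4; c[1] = 2×1 + 1×-2 = 0; c[2] = 1×1 = 1. Result coefficients: [-4, 0, 1] → -4 + x^2

-4 + x^2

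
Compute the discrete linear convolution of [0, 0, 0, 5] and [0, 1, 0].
y[0] = 0×0 = 0; y[1] = 0×1 + 0×0 = 0; y[2] = 0×0 + 0×1 + 0×0 = 0; y[3] = 0×0 + 0×1 + 5×0 = 0; y[4] = 0×0 + 5×1 = 5; y[5] = 5×0 = 0

[0, 0, 0, 0, 5, 0]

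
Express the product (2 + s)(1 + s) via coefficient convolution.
Ascending coefficients: a = [2, 1], b = [1, 1]. c[0] = 2×1 = 2; c[1] = 2×1 + 1×1 = 3; c[2] = 1×1 = 1. Result coefficients: [2, 3, 1] → 2 + 3s + s^2

2 + 3s + s^2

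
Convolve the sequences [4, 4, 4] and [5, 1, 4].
y[0] = 4×5 = 20; y[1] = 4×1 + 4×5 = 24; y[2] = 4×4 + 4×1 + 4×5 = 40; y[3] = 4×4 + 4×1 = 20; y[4] = 4×4 = 16

[20, 24, 40, 20, 16]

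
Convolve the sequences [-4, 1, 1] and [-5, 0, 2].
y[0] = -4×-5 = 20; y[1] = -4×0 + 1×-5 = -5; y[2] = -4×2 + 1×0 + 1×-5 = -13; y[3] = 1×2 + 1×0 = 2; y[4] = 1×2 = 2

[20, -5, -13, 2, 2]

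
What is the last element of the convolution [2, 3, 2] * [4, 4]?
Use y[k] = Σ_i a[i]·b[k-i] at k=3. y[3] = 2×4 = 8

8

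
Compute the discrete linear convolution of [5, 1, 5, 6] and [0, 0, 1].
y[0] = 5×0 = 0; y[1] = 5×0 + 1×0 = 0; y[2] = 5×1 + 1×0 + 5×0 = 5; y[3] = 1×1 + 5×0 + 6×0 = 1; y[4] = 5×1 + 6×0 = 5; y[5] = 6×1 = 6

[0, 0, 5, 1, 5, 6]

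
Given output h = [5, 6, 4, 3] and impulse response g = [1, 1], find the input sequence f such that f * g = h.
Deconvolve h=[5, 6, 4, 3] by g=[1, 1]. Since g[0]=1, solve forward: f[0] = h[0] / 1 = 5; f[1] = (h[1] - 5×1) / 1 = 1; f[2] = (h[2] - 1×1) / 1 = 3. So f = [5, 1, 3]. Check by forward convolution: h[0] = 5×1 = 5; h[1] = 5×1 + 1×1 = 6; h[2] = 1×1 + 3×1 = 4; h[3] = 3×1 = 3

[5, 1, 3]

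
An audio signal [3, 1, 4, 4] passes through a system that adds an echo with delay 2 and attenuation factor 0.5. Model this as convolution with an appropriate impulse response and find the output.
Direct-path + delayed-attenuated-path model → impulse response h = [1, 0, 0.5] (1 at lag 0, 0.5 at lag 2). Output y[n] = x[n] + 0.5·x[n - 2] (with x[n] = 0 outside 0..3): y[0] = 3 + 0.5×0 = 3; y[1] = 1 + 0.5×0 = 1; y[2] = 4 + 0.5×3 = 5.5; y[3] = 4 + 0.5×1 = 4.5; y[4] = 0 + 0.5×4 = 2.0; y[5] = 0 + 0.5×4 = 2.0. So y = [3, 1, 5.5, 4.5, 2.0, 2.0]

[3, 1, 5.5, 4.5, 2.0, 2.0]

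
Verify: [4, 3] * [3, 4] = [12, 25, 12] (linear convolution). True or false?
Recompute linear convolution of [4, 3] and [3, 4]: y[0] = 4×3 = 12; y[1] = 4×4 + 3×3 = 25; y[2] = 3×4 = 12 → [12, 25, 12]. Given [12, 25, 12] matches, so answer: Yes

Yes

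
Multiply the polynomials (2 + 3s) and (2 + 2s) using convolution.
Ascending coefficients: a = [2, 3], b = [2, 2]. c[0] = 2×2 = 4; c[1] = 2×2 + 3×2 = 10; c[2] = 3×2 = 6. Result coefficients: [4, 10, 6] → 4 + 10s + 6s^2

4 + 10s + 6s^2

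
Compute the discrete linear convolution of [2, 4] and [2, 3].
y[0] = 2×2 = 4; y[1] = 2×3 + 4×2 = 14; y[2] = 4×3 = 12

[4, 14, 12]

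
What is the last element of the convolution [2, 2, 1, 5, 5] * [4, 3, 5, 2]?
Use y[k] = Σ_i a[i]·b[k-i] at k=7. y[7] = 5×2 = 10

10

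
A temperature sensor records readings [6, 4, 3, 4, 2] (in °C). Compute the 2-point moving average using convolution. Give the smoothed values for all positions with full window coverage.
2-point moving average kernel = [1, 1]. Apply in 'valid' mode (full window coverage): avg[0] = (6 + 4) / 2 = 5.0; avg[1] = (4 + 3) / 2 = 3.5; avg[2] = (3 + 4) / 2 = 3.5; avg[3] = (4 + 2) / 2 = 3.0. Smoothed values: [5.0, 3.5, 3.5, 3.0]

[5.0, 3.5, 3.5, 3.0]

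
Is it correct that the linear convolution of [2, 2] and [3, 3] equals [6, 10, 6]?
Recompute linear convolution of [2, 2] and [3, 3]: y[0] = 2×3 = 6; y[1] = 2×3 + 2×3 = 12; y[2] = 2×3 = 6 → [6, 12, 6]. Compare to given [6, 10, 6]: they differ at index 1: given 10, correct 12, so answer: No

No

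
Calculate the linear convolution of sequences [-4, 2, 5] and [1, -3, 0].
y[0] = -4×1 = -4; y[1] = -4×-3 + 2×1 = 14; y[2] = -4×0 + 2×-3 + 5×1 = -1; y[3] = 2×0 + 5×-3 = -15; y[4] = 5×0 = 0

[-4, 14, -1, -15, 0]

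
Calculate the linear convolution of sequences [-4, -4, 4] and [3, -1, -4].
y[0] = -4×3 = -12; y[1] = -4×-1 + -4×3 = -8; y[2] = -4×-4 + -4×-1 + 4×3 = 32; y[3] = -4×-4 + 4×-1 = 12; y[4] = 4×-4 = -16

[-12, -8, 32, 12, -16]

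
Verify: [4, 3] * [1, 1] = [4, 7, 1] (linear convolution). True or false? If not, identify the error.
Recompute linear convolution of [4, 3] and [1, 1]: y[0] = 4×1 = 4; y[1] = 4×1 + 3×1 = 7; y[2] = 3×1 = 3 → [4, 7, 3]. Compare to given [4, 7, 1]: they differ at index 2: given 1, correct 3, so answer: No

No. Error at index 2: given 1, correct 3.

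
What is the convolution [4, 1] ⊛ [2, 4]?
y[0] = 4×2 = 8; y[1] = 4×4 + 1×2 = 18; y[2] = 1×4 = 4

[8, 18, 4]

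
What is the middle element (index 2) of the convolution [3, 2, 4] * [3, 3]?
Use y[k] = Σ_i a[i]·b[k-i] at k=2. y[2] = 2×3 + 4×3 = 18

18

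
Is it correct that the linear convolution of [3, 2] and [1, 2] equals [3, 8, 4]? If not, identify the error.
Recompute linear convolution of [3, 2] and [1, 2]: y[0] = 3×1 = 3; y[1] = 3×2 + 2×1 = 8; y[2] = 2×2 = 4 → [3, 8, 4]. Given [3, 8, 4] matches, so answer: Yes

Yes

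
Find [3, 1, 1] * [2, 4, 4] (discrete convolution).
y[0] = 3×2 = 6; y[1] = 3×4 + 1×2 = 14; y[2] = 3×4 + 1×4 + 1×2 = 18; y[3] = 1×4 + 1×4 = 8; y[4] = 1×4 = 4

[6, 14, 18, 8, 4]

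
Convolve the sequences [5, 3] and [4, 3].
y[0] = 5×4 = 20; y[1] = 5×3 + 3×4 = 27; y[2] = 3×3 = 9

[20, 27, 9]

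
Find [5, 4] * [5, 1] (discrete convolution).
y[0] = 5×5 = 25; y[1] = 5×1 + 4×5 = 25; y[2] = 4×1 = 4

[25, 25, 4]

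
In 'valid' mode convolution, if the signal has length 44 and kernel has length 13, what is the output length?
'Valid' mode counts only positions where the kernel fully overlaps the signal: m - n + 1 = 44 - 13 + 1 = 32

32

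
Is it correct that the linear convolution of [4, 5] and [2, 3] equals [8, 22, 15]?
Recompute linear convolution of [4, 5] and [2, 3]: y[0] = 4×2 = 8; y[1] = 4×3 + 5×2 = 22; y[2] = 5×3 = 15 → [8, 22, 15]. Given [8, 22, 15] matches, so answer: Yes

Yes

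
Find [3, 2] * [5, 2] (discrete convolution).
y[0] = 3×5 = 15; y[1] = 3×2 + 2×5 = 16; y[2] = 2×2 = 4

[15, 16, 4]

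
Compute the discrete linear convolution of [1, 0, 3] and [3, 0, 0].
y[0] = 1×3 = 3; y[1] = 1×0 + 0×3 = 0; y[2] = 1×0 + 0×0 + 3×3 = 9; y[3] = 0×0 + 3×0 = 0; y[4] = 3×0 = 0

[3, 0, 9, 0, 0]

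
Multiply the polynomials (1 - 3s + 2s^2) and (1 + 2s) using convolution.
Ascending coefficients: a = [1, -3, 2], b = [1, 2]. c[0] = 1×1 = 1; c[1] = 1×2 + -3×1 = -1; c[2] = -3×2 + 2×1 = -4; c[3] = 2×2 = 4. Result coefficients: [1, -1, -4, 4] → 1 - s - 4s^2 + 4s^3

1 - s - 4s^2 + 4s^3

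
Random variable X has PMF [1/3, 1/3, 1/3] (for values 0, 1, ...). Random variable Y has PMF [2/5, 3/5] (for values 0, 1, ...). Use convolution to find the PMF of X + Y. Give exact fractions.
P(X+Y=k) = Σ_i P(X=i)·P(Y=k-i) — a convolution of [1/3, 1/3, 1/3] and [2/5, 3/5]. P(X+Y=0) = (1/3)×(2/5) = 2/15; P(X+Y=1) = (1/3)×(3/5) + (1/3)×(2/5) = 1/5 + 2/15 = 1/3; P(X+Y=2) = (1/3)×(3/5) + (1/3)×(2/5) = 1/5 + 2/15 = 1/3; P(X+Y=3) = (1/3)×(3/5) = 1/5. PMF: [2/15, 1/3, 1/3, 1/5] (sums to 1 ✓)

[2/15, 1/3, 1/3, 1/5]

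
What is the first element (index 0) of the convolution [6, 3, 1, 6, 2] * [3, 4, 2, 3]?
Use y[k] = Σ_i a[i]·b[k-i] at k=0. y[0] = 6×3 = 18

18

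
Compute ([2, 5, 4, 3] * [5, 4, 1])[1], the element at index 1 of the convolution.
Use y[k] = Σ_i a[i]·b[k-i] at k=1. y[1] = 2×4 + 5×5 = 33

33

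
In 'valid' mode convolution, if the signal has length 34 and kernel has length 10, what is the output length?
'Valid' mode counts only positions where the kernel fully overlaps the signal: m - n + 1 = 34 - 10 + 1 = 25

25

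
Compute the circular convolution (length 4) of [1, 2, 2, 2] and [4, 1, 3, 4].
Use y[k] = Σ_j a[j]·b[(k-j) mod 4]. y[0] = 1×4 + 2×4 + 2×3 + 2×1 = 20; y[1] = 1×1 + 2×4 + 2×4 + 2×3 = 23; y[2] = 1×3 + 2×1 + 2×4 + 2×4 = 21; y[3] = 1×4 + 2×3 + 2×1 + 2×4 = 20. Result: [20, 23, 21, 20]

[20, 23, 21, 20]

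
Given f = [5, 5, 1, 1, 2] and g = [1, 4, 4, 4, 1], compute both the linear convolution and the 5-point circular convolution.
Linear: y_lin[0] = 5×1 = 5; y_lin[1] = 5×4 + 5×1 = 25; y_lin[2] = 5×4 + 5×4 + 1×1 = 41; y_lin[3] = 5×4 + 5×4 + 1×4 + 1×1 = 45; y_lin[4] = 5×1 + 5×4 + 1×4 + 1×4 + 2×1 = 35; y_lin[5] = 5×1 + 1×4 + 1×4 + 2×4 = 21; y_lin[6] = 1×1 + 1×4 + 2×4 = 13; y_lin[7] = 1×1 + 2×4 = 9; y_lin[8] = 2×1 = 2 → [5, 25, 41, 45, 35, 21, 13, 9, 2]. Circular (length 5): y[0] = 5×1 + 5×1 + 1×4 + 1×4 + 2×4 = 26; y[1] = 5×4 + 5×1 + 1×1 + 1×4 + 2×4 = 38; y[2] = 5×4 + 5×4 + 1×1 + 1×1 + 2×4 = 50; y[3] = 5×4 + 5×4 + 1×4 + 1×1 + 2×1 = 47; y[4] = 5×1 + 5×4 + 1×4 + 1×4 + 2×1 = 35 → [26, 38, 50, 47, 35]

Linear: [5, 25, 41, 45, 35, 21, 13, 9, 2], Circular: [26, 38, 50, 47, 35]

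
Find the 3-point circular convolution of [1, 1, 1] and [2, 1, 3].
Use y[k] = Σ_j f[j]·g[(k-j) mod 3]. y[0] = 1×2 + 1×3 + 1×1 = 6; y[1] = 1×1 + 1×2 + 1×3 = 6; y[2] = 1×3 + 1×1 + 1×2 = 6. Result: [6, 6, 6]

[6, 6, 6]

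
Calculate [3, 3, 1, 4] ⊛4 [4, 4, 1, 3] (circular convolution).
Use y[k] = Σ_j x[j]·h[(k-j) mod 4]. y[0] = 3×4 + 3×3 + 1×1 + 4×4 = 38; y[1] = 3×4 + 3×4 + 1×3 + 4×1 = 31; y[2] = 3×1 + 3×4 + 1×4 + 4×3 = 31; y[3] = 3×3 + 3×1 + 1×4 + 4×4 = 32. Result: [38, 31, 31, 32]

[38, 31, 31, 32]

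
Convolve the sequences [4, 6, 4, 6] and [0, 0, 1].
y[0] = 4×0 = 0; y[1] = 4×0 + 6×0 = 0; y[2] = 4×1 + 6×0 + 4×0 = 4; y[3] = 6×1 + 4×0 + 6×0 = 6; y[4] = 4×1 + 6×0 = 4; y[5] = 6×1 = 6

[0, 0, 4, 6, 4, 6]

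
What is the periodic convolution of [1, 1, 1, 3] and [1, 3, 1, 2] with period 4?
Use y[k] = Σ_j u[j]·v[(k-j) mod 4]. y[0] = 1×1 + 1×2 + 1×1 + 3×3 = 13; y[1] = 1×3 + 1×1 + 1×2 + 3×1 = 9; y[2] = 1×1 + 1×3 + 1×1 + 3×2 = 11; y[3] = 1×2 + 1×1 + 1×3 + 3×1 = 9. Result: [13, 9, 11, 9]

[13, 9, 11, 9]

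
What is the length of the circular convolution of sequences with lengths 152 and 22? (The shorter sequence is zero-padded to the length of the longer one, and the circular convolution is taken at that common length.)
Circular convolution (zero-padding the shorter input) has length max(m, n) = max(152, 22) = 152

152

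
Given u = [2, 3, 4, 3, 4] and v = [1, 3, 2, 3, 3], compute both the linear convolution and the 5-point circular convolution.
Linear: y_lin[0] = 2×1 = 2; y_lin[1] = 2×3 + 3×1 = 9; y_lin[2] = 2×2 + 3×3 + 4×1 = 17; y_lin[3] = 2×3 + 3×2 + 4×3 + 3×1 = 27; y_lin[4] = 2×3 + 3×3 + 4×2 + 3×3 + 4×1 = 36; y_lin[5] = 3×3 + 4×3 + 3×2 + 4×3 = 39; y_lin[6] = 4×3 + 3×3 + 4×2 = 29; y_lin[7] = 3×3 + 4×3 = 21; y_lin[8] = 4×3 = 12 → [2, 9, 17, 27, 36, 39, 29, 21, 12]. Circular (length 5): y[0] = 2×1 + 3×3 + 4×3 + 3×2 + 4×3 = 41; y[1] = 2×3 + 3×1 + 4×3 + 3×3 + 4×2 = 38; y[2] = 2×2 + 3×3 + 4×1 + 3×3 + 4×3 = 38; y[3] = 2×3 + 3×2 + 4×3 + 3×1 + 4×3 = 39; y[4] = 2×3 + 3×3 + 4×2 + 3×3 + 4×1 = 36 → [41, 38, 38, 39, 36]

Linear: [2, 9, 17, 27, 36, 39, 29, 21, 12], Circular: [41, 38, 38, 39, 36]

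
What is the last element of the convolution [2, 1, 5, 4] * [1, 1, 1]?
Use y[k] = Σ_i a[i]·b[k-i] at k=5. y[5] = 4×1 = 4

4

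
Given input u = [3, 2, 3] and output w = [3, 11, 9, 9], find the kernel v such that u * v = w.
Output length 4 = len(u) + len(v) - 1 ⇒ len(v) = 2. Solve v forward using v[k] = (w[k] - Σ_{i≥1} u[i]·v[k-i]) / u[0]: v[0] = w[0] / u[0] = 3 / 3 = 1; v[1] = (w[1] - 2×1) / u[0] = (11 - 2×1) / 3 = 3. So v = [1, 3]. Forward-check [3, 2, 3] * [1, 3]: w[0] = 3×1 = 3; w[1] = 3×3 + 2×1 = 11; w[2] = 2×3 + 3×1 = 9; w[3] = 3×3 = 9 → [3, 11, 9, 9] ✓

[1, 3]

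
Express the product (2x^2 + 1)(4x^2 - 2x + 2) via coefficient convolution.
Ascending coefficients: a = [1, 0, 2], b = [2, -2, 4]. c[0] = 1×2 = 2; c[1] = 1×-2 + 0×2 = -2; c[2] = 1×4 + 0×-2 + 2×2 = 8; c[3] = 0×4 + 2×-2 = -4; c[4] = 2×4 = 8. Result coefficients: [2, -2, 8, -4, 8] → 8x^4 - 4x^3 + 8x^2 - 2x + 2

8x^4 - 4x^3 + 8x^2 - 2x + 2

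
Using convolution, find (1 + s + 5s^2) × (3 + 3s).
Ascending coefficients: a = [1, 1, 5], b = [3, 3]. c[0] = 1×3 = 3; c[1] = 1×3 + 1×3 = 6; c[2] = 1×3 + 5×3 = 18; c[3] = 5×3 = 15. Result coefficients: [3, 6, 18, 15] → 3 + 6s + 18s^2 + 15s^3

3 + 6s + 18s^2 + 15s^3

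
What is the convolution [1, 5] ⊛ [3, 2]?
y[0] = 1×3 = 3; y[1] = 1×2 + 5×3 = 17; y[2] = 5×2 = 10

[3, 17, 10]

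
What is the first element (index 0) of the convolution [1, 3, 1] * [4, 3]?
Use y[k] = Σ_i a[i]·b[k-i] at k=0. y[0] = 1×4 = 4

4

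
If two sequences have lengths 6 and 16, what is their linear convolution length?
Linear/full convolution length: m + n - 1 = 6 + 16 - 1 = 21

21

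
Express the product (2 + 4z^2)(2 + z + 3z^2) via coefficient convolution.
Ascending coefficients: a = [2, 0, 4], b = [2, 1, 3]. c[0] = 2×2 = 4; c[1] = 2×1 + 0×2 = 2; c[2] = 2×3 + 0×1 + 4×2 = 14; c[3] = 0×3 + 4×1 = 4; c[4] = 4×3 = 12. Result coefficients: [4, 2, 14, 4, 12] → 4 + 2z + 14z^2 + 4z^3 + 12z^4

4 + 2z + 14z^2 + 4z^3 + 12z^4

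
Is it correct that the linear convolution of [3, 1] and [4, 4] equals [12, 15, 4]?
Recompute linear convolution of [3, 1] and [4, 4]: y[0] = 3×4 = 12; y[1] = 3×4 + 1×4 = 16; y[2] = 1×4 = 4 → [12, 16, 4]. Compare to given [12, 15, 4]: they differ at index 1: given 15, correct 16, so answer: No

No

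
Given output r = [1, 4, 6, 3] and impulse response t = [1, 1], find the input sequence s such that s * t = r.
Deconvolve r=[1, 4, 6, 3] by t=[1, 1]. Since t[0]=1, solve forward: s[0] = r[0] / 1 = 1; s[1] = (r[1] - 1×1) / 1 = 3; s[2] = (r[2] - 3×1) / 1 = 3. So s = [1, 3, 3]. Check by forward convolution: r[0] = 1×1 = 1; r[1] = 1×1 + 3×1 = 4; r[2] = 3×1 + 3×1 = 6; r[3] = 3×1 = 3

[1, 3, 3]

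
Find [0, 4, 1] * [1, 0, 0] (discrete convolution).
y[0] = 0×1 = 0; y[1] = 0×0 + 4×1 = 4; y[2] = 0×0 + 4×0 + 1×1 = 1; y[3] = 4×0 + 1×0 = 0; y[4] = 1×0 = 0

[0, 4, 1, 0, 0]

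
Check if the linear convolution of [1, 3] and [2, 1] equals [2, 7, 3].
Recompute linear convolution of [1, 3] and [2, 1]: y[0] = 1×2 = 2; y[1] = 1×1 + 3×2 = 7; y[2] = 3×1 = 3 → [2, 7, 3]. Given [2, 7, 3] matches, so answer: Yes

Yes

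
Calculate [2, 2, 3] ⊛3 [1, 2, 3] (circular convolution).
Use y[k] = Σ_j s[j]·t[(k-j) mod 3]. y[0] = 2×1 + 2×3 + 3×2 = 14; y[1] = 2×2 + 2×1 + 3×3 = 15; y[2] = 2×3 + 2×2 + 3×1 = 13. Result: [14, 15, 13]

[14, 15, 13]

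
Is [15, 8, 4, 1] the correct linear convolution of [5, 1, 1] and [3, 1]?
Recompute linear convolution of [5, 1, 1] and [3, 1]: y[0] = 5×3 = 15; y[1] = 5×1 + 1×3 = 8; y[2] = 1×1 + 1×3 = 4; y[3] = 1×1 = 1 → [15, 8, 4, 1]. Given [15, 8, 4, 1] matches, so answer: Yes

Yes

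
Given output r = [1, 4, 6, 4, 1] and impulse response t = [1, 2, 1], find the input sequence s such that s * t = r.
Deconvolve r=[1, 4, 6, 4, 1] by t=[1, 2, 1]. Since t[0]=1, solve forward: s[0] = r[0] / 1 = 1; s[1] = (r[1] - 1×2) / 1 = 2; s[2] = (r[2] - 2×2 - 1×1) / 1 = 1. So s = [1, 2, 1]. Check by forward convolution: r[0] = 1×1 = 1; r[1] = 1×2 + 2×1 = 4; r[2] = 1×1 + 2×2 + 1×1 = 6; r[3] = 2×1 + 1×2 = 4; r[4] = 1×1 = 1

[1, 2, 1]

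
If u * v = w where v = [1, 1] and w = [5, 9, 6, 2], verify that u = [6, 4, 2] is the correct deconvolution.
Forward-compute [6, 4, 2] * [1, 1]: w[0] = 6×1 = 6; w[1] = 6×1 + 4×1 = 10; w[2] = 4×1 + 2×1 = 6; w[3] = 2×1 = 2 → [6, 10, 6, 2]. Does not match given w = [5, 9, 6, 2].

Not verified. [6, 4, 2] * [1, 1] = [6, 10, 6, 2], which differs from [5, 9, 6, 2] at index 0.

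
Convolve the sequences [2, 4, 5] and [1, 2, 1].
y[0] = 2×1 = 2; y[1] = 2×2 + 4×1 = 8; y[2] = 2×1 + 4×2 + 5×1 = 15; y[3] = 4×1 + 5×2 = 14; y[4] = 5×1 = 5

[2, 8, 15, 14, 5]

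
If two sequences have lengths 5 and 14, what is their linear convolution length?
Linear/full convolution length: m + n - 1 = 5 + 14 - 1 = 18

18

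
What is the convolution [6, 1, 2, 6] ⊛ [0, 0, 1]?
y[0] = 6×0 = 0; y[1] = 6×0 + 1×0 = 0; y[2] = 6×1 + 1×0 + 2×0 = 6; y[3] = 1×1 + 2×0 + 6×0 = 1; y[4] = 2×1 + 6×0 = 2; y[5] = 6×1 = 6

[0, 0, 6, 1, 2, 6]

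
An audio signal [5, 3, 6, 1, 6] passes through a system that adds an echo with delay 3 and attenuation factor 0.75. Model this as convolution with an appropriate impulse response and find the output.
Direct-path + delayed-attenuated-path model → impulse response h = [1, 0, 0, 0.75] (1 at lag 0, 0.75 at lag 3). Output y[n] = x[n] + 0.75·x[n - 3] (with x[n] = 0 outside 0..4): y[0] = 5 + 0.75×0 = 5; y[1] = 3 + 0.75×0 = 3; y[2] = 6 + 0.75×0 = 6; y[3] = 1 + 0.75×5 = 4.75; y[4] = 6 + 0.75×3 = 8.25; y[5] = 0 + 0.75×6 = 4.5; y[6] = 0 + 0.75×1 = 0.75; y[7] = 0 + 0.75×6 = 4.5. So y = [5, 3, 6, 4.75, 8.25, 4.5, 0.75, 4.5]

[5, 3, 6, 4.75, 8.25, 4.5, 0.75, 4.5]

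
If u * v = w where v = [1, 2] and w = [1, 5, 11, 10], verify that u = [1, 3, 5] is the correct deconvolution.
Forward-compute [1, 3, 5] * [1, 2]: w[0] = 1×1 = 1; w[1] = 1×2 + 3×1 = 5; w[2] = 3×2 + 5×1 = 11; w[3] = 5×2 = 10 → [1, 5, 11, 10]. Matches given w = [1, 5, 11, 10], so verified.

Verified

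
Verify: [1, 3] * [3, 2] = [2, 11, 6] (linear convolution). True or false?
Recompute linear convolution of [1, 3] and [3, 2]: y[0] = 1×3 = 3; y[1] = 1×2 + 3×3 = 11; y[2] = 3×2 = 6 → [3, 11, 6]. Compare to given [2, 11, 6]: they differ at index 0: given 2, correct 3, so answer: No

No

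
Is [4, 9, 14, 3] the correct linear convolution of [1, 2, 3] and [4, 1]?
Recompute linear convolution of [1, 2, 3] and [4, 1]: y[0] = 1×4 = 4; y[1] = 1×1 + 2×4 = 9; y[2] = 2×1 + 3×4 = 14; y[3] = 3×1 = 3 → [4, 9, 14, 3]. Given [4, 9, 14, 3] matches, so answer: Yes

Yes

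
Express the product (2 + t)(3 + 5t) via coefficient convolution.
Ascending coefficients: a = [2, 1], b = [3, 5]. c[0] = 2×3 = 6; c[1] = 2×5 + 1×3 = 13; c[2] = 1×5 = 5. Result coefficients: [6, 13, 5] → 6 + 13t + 5t^2

6 + 13t + 5t^2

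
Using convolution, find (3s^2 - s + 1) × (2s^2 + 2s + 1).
Ascending coefficients: a = [1, -1, 3], b = [1, 2, 2]. c[0] = 1×1 = 1; c[1] = 1×2 + -1×1 = 1; c[2] = 1×2 + -1×2 + 3×1 = 3; c[3] = -1×2 + 3×2 = 4; c[4] = 3×2 = 6. Result coefficients: [1, 1, 3, 4, 6] → 6s^4 + 4s^3 + 3s^2 + s + 1

6s^4 + 4s^3 + 3s^2 + s + 1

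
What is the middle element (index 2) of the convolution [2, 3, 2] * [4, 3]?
Use y[k] = Σ_i a[i]·b[k-i] at k=2. y[2] = 3×3 + 2×4 = 17

17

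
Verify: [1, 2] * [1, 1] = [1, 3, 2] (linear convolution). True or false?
Recompute linear convolution of [1, 2] and [1, 1]: y[0] = 1×1 = 1; y[1] = 1×1 + 2×1 = 3; y[2] = 2×1 = 2 → [1, 3, 2]. Given [1, 3, 2] matches, so answer: Yes

Yes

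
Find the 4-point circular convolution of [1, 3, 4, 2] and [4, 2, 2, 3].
Use y[k] = Σ_j f[j]·g[(k-j) mod 4]. y[0] = 1×4 + 3×3 + 4×2 + 2×2 = 25; y[1] = 1×2 + 3×4 + 4×3 + 2×2 = 30; y[2] = 1×2 + 3×2 + 4×4 + 2×3 = 30; y[3] = 1×3 + 3×2 + 4×2 + 2×4 = 25. Result: [25, 30, 30, 25]

[25, 30, 30, 25]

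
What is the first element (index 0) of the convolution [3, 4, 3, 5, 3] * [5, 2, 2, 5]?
Use y[k] = Σ_i a[i]·b[k-i] at k=0. y[0] = 3×5 = 15

15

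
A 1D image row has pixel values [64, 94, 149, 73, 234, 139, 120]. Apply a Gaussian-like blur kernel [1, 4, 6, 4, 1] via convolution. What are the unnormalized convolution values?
Convolve image row [64, 94, 149, 73, 234, 139, 120] with kernel [1, 4, 6, 4, 1]: y[0] = 64×1 = 64; y[1] = 64×4 + 94×1 = 350; y[2] = 64×6 + 94×4 + 149×1 = 909; y[3] = 64×4 + 94×6 + 149×4 + 73×1 = 1489; y[4] = 64×1 + 94×4 + 149×6 + 73×4 + 234×1 = 1860; y[5] = 94×1 + 149×4 + 73×6 + 234×4 + 139×1 = 2203; y[6] = 149×1 + 73×4 + 234×6 + 139×4 + 120×1 = 2521; y[7] = 73×1 + 234×4 + 139×6 + 120×4 = 2323; y[8] = 234×1 + 139×4 + 120×6 = 1510; y[9] = 139×1 + 120×4 = 619; y[10] = 120×1 = 120 → [64, 350, 909, 1489, 1860, 2203, 2521, 2323, 1510, 619, 120]. Normalization factor = sum(kernel) = 16.

[64, 350, 909, 1489, 1860, 2203, 2521, 2323, 1510, 619, 120]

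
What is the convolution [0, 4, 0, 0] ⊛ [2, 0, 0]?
y[0] = 0×2 = 0; y[1] = 0×0 + 4×2 = 8; y[2] = 0×0 + 4×0 + 0×2 = 0; y[3] = 4×0 + 0×0 + 0×2 = 0; y[4] = 0×0 + 0×0 = 0; y[5] = 0×0 = 0

[0, 8, 0, 0, 0, 0]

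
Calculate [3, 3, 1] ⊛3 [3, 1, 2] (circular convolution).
Use y[k] = Σ_j s[j]·t[(k-j) mod 3]. y[0] = 3×3 + 3×2 + 1×1 = 16; y[1] = 3×1 + 3×3 + 1×2 = 14; y[2] = 3×2 + 3×1 + 1×3 = 12. Result: [16, 14, 12]

[16, 14, 12]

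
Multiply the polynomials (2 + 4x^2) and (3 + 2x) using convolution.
Ascending coefficients: a = [2, 0, 4], b = [3, 2]. c[0] = 2×3 = 6; c[1] = 2×2 + 0×3 = 4; c[2] = 0×2 + 4×3 = 12; c[3] = 4×2 = 8. Result coefficients: [6, 4, 12, 8] → 6 + 4x + 12x^2 + 8x^3

6 + 4x + 12x^2 + 8x^3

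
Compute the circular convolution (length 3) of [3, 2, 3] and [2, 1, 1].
Use y[k] = Σ_j f[j]·g[(k-j) mod 3]. y[0] = 3×2 + 2×1 + 3×1 = 11; y[1] = 3×1 + 2×2 + 3×1 = 10; y[2] = 3×1 + 2×1 + 3×2 = 11. Result: [11, 10, 11]

[11, 10, 11]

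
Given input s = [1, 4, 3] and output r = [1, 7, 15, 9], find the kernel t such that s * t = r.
Output length 4 = len(s) + len(t) - 1 ⇒ len(t) = 2. Solve t forward using t[k] = (r[k] - Σ_{i≥1} s[i]·t[k-i]) / s[0]: t[0] = r[0] / s[0] = 1 / 1 = 1; t[1] = (r[1] - 4×1) / s[0] = (7 - 4×1) / 1 = 3. So t = [1, 3]. Forward-check [1, 4, 3] * [1, 3]: r[0] = 1×1 = 1; r[1] = 1×3 + 4×1 = 7; r[2] = 4×3 + 3×1 = 15; r[3] = 3×3 = 9 → [1, 7, 15, 9] ✓

[1, 3]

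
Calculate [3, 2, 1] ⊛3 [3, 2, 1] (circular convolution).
Use y[k] = Σ_j x[j]·h[(k-j) mod 3]. y[0] = 3×3 + 2×1 + 1×2 = 13; y[1] = 3×2 + 2×3 + 1×1 = 13; y[2] = 3×1 + 2×2 + 1×3 = 10. Result: [13, 13, 10]

[13, 13, 10]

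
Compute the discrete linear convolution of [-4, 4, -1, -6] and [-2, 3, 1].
y[0] = -4×-2 = 8; y[1] = -4×3 + 4×-2 = -20; y[2] = -4×1 + 4×3 + -1×-2 = 10; y[3] = 4×1 + -1×3 + -6×-2 = 13; y[4] = -1×1 + -6×3 = -19; y[5] = -6×1 = -6

[8, -20, 10, 13, -19, -6]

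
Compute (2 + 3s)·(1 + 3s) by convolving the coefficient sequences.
Ascending coefficients: a = [2, 3], b = [1, 3]. c[0] = 2×1 = 2; c[1] = 2×3 + 3×1 = 9; c[2] = 3×3 = 9. Result coefficients: [2, 9, 9] → 2 + 9s + 9s^2

2 + 9s + 9s^2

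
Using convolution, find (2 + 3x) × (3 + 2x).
Ascending coefficients: a = [2, 3], b = [3, 2]. c[0] = 2×3 = 6; c[1] = 2×2 + 3×3 = 13; c[2] = 3×2 = 6. Result coefficients: [6, 13, 6] → 6 + 13x + 6x^2

6 + 13x + 6x^2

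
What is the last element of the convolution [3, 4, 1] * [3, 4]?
Use y[k] = Σ_i a[i]·b[k-i] at k=3. y[3] = 1×4 = 4

4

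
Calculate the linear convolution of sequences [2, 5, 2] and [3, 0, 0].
y[0] = 2×3 = 6; y[1] = 2×0 + 5×3 = 15; y[2] = 2×0 + 5×0 + 2×3 = 6; y[3] = 5×0 + 2×0 = 0; y[4] = 2×0 = 0

[6, 15, 6, 0, 0]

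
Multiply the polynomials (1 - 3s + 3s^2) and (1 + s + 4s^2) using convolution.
Ascending coefficients: a = [1, -3, 3], b = [1, 1, 4]. c[0] = 1×1 = 1; c[1] = 1×1 + -3×1 = -2; c[2] = 1×4 + -3×1 + 3×1 = 4; c[3] = -3×4 + 3×1 = -9; c[4] = 3×4 = 12. Result coefficients: [1, -2, 4, -9, 12] → 1 - 2s + 4s^2 - 9s^3 + 12s^4

1 - 2s + 4s^2 - 9s^3 + 12s^4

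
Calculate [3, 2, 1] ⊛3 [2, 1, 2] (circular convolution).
Use y[k] = Σ_j a[j]·b[(k-j) mod 3]. y[0] = 3×2 + 2×2 + 1×1 = 11; y[1] = 3×1 + 2×2 + 1×2 = 9; y[2] = 3×2 + 2×1 + 1×2 = 10. Result: [11, 9, 10]

[11, 9, 10]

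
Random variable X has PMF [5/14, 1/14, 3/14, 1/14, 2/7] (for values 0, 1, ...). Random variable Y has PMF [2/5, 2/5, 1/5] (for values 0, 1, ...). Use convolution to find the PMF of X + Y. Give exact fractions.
P(X+Y=k) = Σ_i P(X=i)·P(Y=k-i) — a convolution of [5/14, 1/14, 3/14, 1/14, 2/7] and [2/5, 2/5, 1/5]. P(X+Y=0) = (5/14)×(2/5) = 1/7; P(X+Y=1) = (5/14)×(2/5) + (1/14)×(2/5) = 1/7 + 1/35 = 6/35; P(X+Y=2) = (5/14)×(1/5) + (1/14)×(2/5) + (3/14)×(2/5) = 1/14 + 1/35 + 3/35 = 13/70; P(X+Y=3) = (1/14)×(1/5) + (3/14)×(2/5) + (1/14)×(2/5) = 1/70 + 3/35 + 1/35 = 9/70; P(X+Y=4) = (3/14)×(1/5) + (1/14)×(2/5) + (2/7)×(2/5) = 3/70 + 1/35 + 4/35 = 13/70; P(X+Y=5) = (1/14)×(1/5) + (2/7)×(2/5) = 1/70 + 4/35 = 9/70; P(X+Y=6) = (2/7)×(1/5) = 2/35. PMF: [1/7, 6/35, 13/70, 9/70, 13/70, 9/70, 2/35] (sums to 1 ✓)

[1/7, 6/35, 13/70, 9/70, 13/70, 9/70, 2/35]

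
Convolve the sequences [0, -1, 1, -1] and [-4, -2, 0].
y[0] = 0×-4 = 0; y[1] = 0×-2 + -1×-4 = 4; y[2] = 0×0 + -1×-2 + 1×-4 = -2; y[3] = -1×0 + 1×-2 + -1×-4 = 2; y[4] = 1×0 + -1×-2 = 2; y[5] = -1×0 = 0

[0, 4, -2, 2, 2, 0]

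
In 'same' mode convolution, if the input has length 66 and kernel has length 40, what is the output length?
'Same' mode returns an output with the same length as the input: 66

66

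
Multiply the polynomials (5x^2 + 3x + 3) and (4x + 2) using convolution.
Ascending coefficients: a = [3, 3, 5], b = [2, 4]. c[0] = 3×2 = 6; c[1] = 3×4 + 3×2 = 18; c[2] = 3×4 + 5×2 = 22; c[3] = 5×4 = 20. Result coefficients: [6, 18, 22, 20] → 20x^3 + 22x^2 + 18x + 6

20x^3 + 22x^2 + 18x + 6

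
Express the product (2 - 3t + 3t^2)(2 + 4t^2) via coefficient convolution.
Ascending coefficients: a = [2, -3, 3], b = [2, 0, 4]. c[0] = 2×2 = 4; c[1] = 2×0 + -3×2 = -6; c[2] = 2×4 + -3×0 + 3×2 = 14; c[3] = -3×4 + 3×0 = -12; c[4] = 3×4 = 12. Result coefficients: [4, -6, 14, -12, 12] → 4 - 6t + 14t^2 - 12t^3 + 12t^4

4 - 6t + 14t^2 - 12t^3 + 12t^4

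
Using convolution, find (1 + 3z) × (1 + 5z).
Ascending coefficients: a = [1, 3], b = [1, 5]. c[0] = 1×1 = 1; c[1] = 1×5 + 3×1 = 8; c[2] = 3×5 = 15. Result coefficients: [1, 8, 15] → 1 + 8z + 15z^2

1 + 8z + 15z^2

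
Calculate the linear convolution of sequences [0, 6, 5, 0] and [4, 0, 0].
y[0] = 0×4 = 0; y[1] = 0×0 + 6×4 = 24; y[2] = 0×0 + 6×0 + 5×4 = 20; y[3] = 6×0 + 5×0 + 0×4 = 0; y[4] = 5×0 + 0×0 = 0; y[5] = 0×0 = 0

[0, 24, 20, 0, 0, 0]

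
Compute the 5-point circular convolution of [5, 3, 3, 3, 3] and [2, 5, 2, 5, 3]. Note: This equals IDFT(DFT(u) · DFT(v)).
Either evaluate y[k] = Σ_j u[j]·v[(k-j) mod 5] directly, or use IDFT(DFT(u) · DFT(v)). y[0] = 5×2 + 3×3 + 3×5 + 3×2 + 3×5 = 55; y[1] = 5×5 + 3×2 + 3×3 + 3×5 + 3×2 = 61; y[2] = 5×2 + 3×5 + 3×2 + 3×3 + 3×5 = 55; y[3] = 5×5 + 3×2 + 3×5 + 3×2 + 3×3 = 61; y[4] = 5×3 + 3×5 + 3×2 + 3×5 + 3×2 = 57. Result: [55, 61, 55, 61, 57]

[55, 61, 55, 61, 57]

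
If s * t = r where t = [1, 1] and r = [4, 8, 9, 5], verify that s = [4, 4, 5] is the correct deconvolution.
Forward-compute [4, 4, 5] * [1, 1]: r[0] = 4×1 = 4; r[1] = 4×1 + 4×1 = 8; r[2] = 4×1 + 5×1 = 9; r[3] = 5×1 = 5 → [4, 8, 9, 5]. Matches given r = [4, 8, 9, 5], so verified.

Verified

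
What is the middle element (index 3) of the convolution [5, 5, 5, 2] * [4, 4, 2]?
Use y[k] = Σ_i a[i]·b[k-i] at k=3. y[3] = 5×2 + 5×4 + 2×4 = 38

38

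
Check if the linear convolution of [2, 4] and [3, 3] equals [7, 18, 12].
Recompute linear convolution of [2, 4] and [3, 3]: y[0] = 2×3 = 6; y[1] = 2×3 + 4×3 = 18; y[2] = 4×3 = 12 → [6, 18, 12]. Compare to given [7, 18, 12]: they differ at index 0: given 7, correct 6, so answer: No

No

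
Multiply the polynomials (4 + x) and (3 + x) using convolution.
Ascending coefficients: a = [4, 1], b = [3, 1]. c[0] = 4×3 = 12; c[1] = 4×1 + 1×3 = 7; c[2] = 1×1 = 1. Result coefficients: [12, 7, 1] → 12 + 7x + x^2

12 + 7x + x^2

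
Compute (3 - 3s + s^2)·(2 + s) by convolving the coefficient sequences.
Ascending coefficients: a = [3, -3, 1], b = [2, 1]. c[0] = 3×2 = 6; c[1] = 3×1 + -3×2 = -3; c[2] = -3×1 + 1×2 = -1; c[3] = 1×1 = 1. Result coefficients: [6, -3, -1, 1] → 6 - 3s - s^2 + s^3

6 - 3s - s^2 + s^3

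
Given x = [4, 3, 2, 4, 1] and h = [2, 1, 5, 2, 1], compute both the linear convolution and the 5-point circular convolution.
Linear: y_lin[0] = 4×2 = 8; y_lin[1] = 4×1 + 3×2 = 10; y_lin[2] = 4×5 + 3×1 + 2×2 = 27; y_lin[3] = 4×2 + 3×5 + 2×1 + 4×2 = 33; y_lin[4] = 4×1 + 3×2 + 2×5 + 4×1 + 1×2 = 26; y_lin[5] = 3×1 + 2×2 + 4×5 + 1×1 = 28; y_lin[6] = 2×1 + 4×2 + 1×5 = 15; y_lin[7] = 4×1 + 1×2 = 6; y_lin[8] = 1×1 = 1 → [8, 10, 27, 33, 26, 28, 15, 6, 1]. Circular (length 5): y[0] = 4×2 + 3×1 + 2×2 + 4×5 + 1×1 = 36; y[1] = 4×1 + 3×2 + 2×1 + 4×2 + 1×5 = 25; y[2] = 4×5 + 3×1 + 2×2 + 4×1 + 1×2 = 33; y[3] = 4×2 + 3×5 + 2×1 + 4×2 + 1×1 = 34; y[4] = 4×1 + 3×2 + 2×5 + 4×1 + 1×2 = 26 → [36, 25, 33, 34, 26]

Linear: [8, 10, 27, 33, 26, 28, 15, 6, 1], Circular: [36, 25, 33, 34, 26]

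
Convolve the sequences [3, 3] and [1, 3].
y[0] = 3×1 = 3; y[1] = 3×3 + 3×1 = 12; y[2] = 3×3 = 9

[3, 12, 9]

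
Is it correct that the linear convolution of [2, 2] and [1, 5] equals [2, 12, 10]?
Recompute linear convolution of [2, 2] and [1, 5]: y[0] = 2×1 = 2; y[1] = 2×5 + 2×1 = 12; y[2] = 2×5 = 10 → [2, 12, 10]. Given [2, 12, 10] matches, so answer: Yes

Yes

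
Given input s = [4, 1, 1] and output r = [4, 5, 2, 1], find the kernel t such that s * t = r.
Output length 4 = len(s) + len(t) - 1 ⇒ len(t) = 2. Solve t forward using t[k] = (r[k] - Σ_{i≥1} s[i]·t[k-i]) / s[0]: t[0] = r[0] / s[0] = 4 / 4 = 1; t[1] = (r[1] - 1×1) / s[0] = (5 - 1×1) / 4 = 1. So t = [1, 1]. Forward-check [4, 1, 1] * [1, 1]: r[0] = 4×1 = 4; r[1] = 4×1 + 1×1 = 5; r[2] = 1×1 + 1×1 = 2; r[3] = 1×1 = 1 → [4, 5, 2, 1] ✓

[1, 1]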